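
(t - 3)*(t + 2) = t^2 - t - 6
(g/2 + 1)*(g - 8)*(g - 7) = g^3/2 - 13*g^2/2 + 13*g + 56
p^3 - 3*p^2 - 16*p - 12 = (p - 6)*(p + 1)*(p + 2)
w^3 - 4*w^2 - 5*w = w*(w - 5)*(w + 1)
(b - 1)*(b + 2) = b^2 + b - 2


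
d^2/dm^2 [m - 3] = 0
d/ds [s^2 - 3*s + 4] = 2*s - 3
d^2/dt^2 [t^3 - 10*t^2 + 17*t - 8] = 6*t - 20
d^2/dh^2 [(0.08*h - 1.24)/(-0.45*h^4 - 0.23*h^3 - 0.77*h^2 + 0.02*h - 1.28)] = (-0.1944*h^7 + 4.88952*h^6 + 3.658488*h^5 + 8.431704*h^4 + 4.295024*h^3 - 3.911304*h^2 - 1.831824*h - 2.447392)/(0.091125*h^12 + 0.139725*h^11 + 0.53919*h^10 + 0.478187*h^9 + 1.687794*h^8 + 1.159227*h^7 + 3.300077*h^6 + 1.25571*h^5 + 4.454172*h^4 + 1.012216*h^3 + 3.78624*h^2 - 0.098304*h + 2.097152)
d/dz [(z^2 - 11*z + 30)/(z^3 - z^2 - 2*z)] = (-z^4 + 22*z^3 - 103*z^2 + 60*z + 60)/(z^2*(z^4 - 2*z^3 - 3*z^2 + 4*z + 4))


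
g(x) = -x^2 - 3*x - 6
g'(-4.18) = 5.36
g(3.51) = -28.85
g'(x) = -2*x - 3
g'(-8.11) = 13.22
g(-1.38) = -3.76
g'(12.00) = -27.00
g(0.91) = -9.56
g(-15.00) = -186.00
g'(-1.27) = -0.46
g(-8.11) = -47.44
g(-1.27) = -3.80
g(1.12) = -10.61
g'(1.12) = -5.24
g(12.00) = -186.00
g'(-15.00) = 27.00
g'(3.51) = -10.02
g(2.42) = -19.12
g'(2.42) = -7.84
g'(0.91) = -4.82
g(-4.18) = -10.93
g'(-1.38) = -0.24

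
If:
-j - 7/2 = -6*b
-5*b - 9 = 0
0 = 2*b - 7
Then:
No Solution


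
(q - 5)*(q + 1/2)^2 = q^3 - 4*q^2 - 19*q/4 - 5/4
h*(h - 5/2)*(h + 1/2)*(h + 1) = h^4 - h^3 - 13*h^2/4 - 5*h/4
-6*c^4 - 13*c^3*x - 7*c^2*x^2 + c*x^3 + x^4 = (-3*c + x)*(c + x)^2*(2*c + x)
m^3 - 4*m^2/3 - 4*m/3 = m*(m - 2)*(m + 2/3)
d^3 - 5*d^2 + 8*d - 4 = (d - 2)^2*(d - 1)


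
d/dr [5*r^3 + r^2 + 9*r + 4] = 15*r^2 + 2*r + 9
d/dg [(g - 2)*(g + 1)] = 2*g - 1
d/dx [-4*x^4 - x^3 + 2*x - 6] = -16*x^3 - 3*x^2 + 2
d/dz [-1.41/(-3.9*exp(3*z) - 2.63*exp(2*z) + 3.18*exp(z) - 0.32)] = (-16.497*exp(2*z) - 7.4166*exp(z) + 4.4838)*exp(z)/(3.9*exp(3*z) + 2.63*exp(2*z) - 3.18*exp(z) + 0.32)^2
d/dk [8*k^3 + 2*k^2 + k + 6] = 24*k^2 + 4*k + 1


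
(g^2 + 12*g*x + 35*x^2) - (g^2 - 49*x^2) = 12*g*x + 84*x^2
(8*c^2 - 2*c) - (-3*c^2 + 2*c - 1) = 11*c^2 - 4*c + 1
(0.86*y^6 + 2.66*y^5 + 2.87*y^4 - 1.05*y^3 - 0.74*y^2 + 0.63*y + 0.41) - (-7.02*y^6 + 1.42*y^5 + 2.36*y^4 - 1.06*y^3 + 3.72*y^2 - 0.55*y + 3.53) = 7.88*y^6 + 1.24*y^5 + 0.51*y^4 + 0.01*y^3 - 4.46*y^2 + 1.18*y - 3.12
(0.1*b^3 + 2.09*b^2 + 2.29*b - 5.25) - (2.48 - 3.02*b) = 0.1*b^3 + 2.09*b^2 + 5.31*b - 7.73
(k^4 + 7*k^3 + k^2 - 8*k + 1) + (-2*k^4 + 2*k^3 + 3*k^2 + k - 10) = -k^4 + 9*k^3 + 4*k^2 - 7*k - 9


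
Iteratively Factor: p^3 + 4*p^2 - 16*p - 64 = (p + 4)*(p^2 - 16) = (p + 4)^2*(p - 4)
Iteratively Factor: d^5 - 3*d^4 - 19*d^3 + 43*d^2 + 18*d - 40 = (d + 1)*(d^4 - 4*d^3 - 15*d^2 + 58*d - 40) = (d + 1)*(d + 4)*(d^3 - 8*d^2 + 17*d - 10) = (d - 2)*(d + 1)*(d + 4)*(d^2 - 6*d + 5) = (d - 5)*(d - 2)*(d + 1)*(d + 4)*(d - 1)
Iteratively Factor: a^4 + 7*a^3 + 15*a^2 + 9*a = (a + 3)*(a^3 + 4*a^2 + 3*a) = a*(a + 3)*(a^2 + 4*a + 3) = a*(a + 3)^2*(a + 1)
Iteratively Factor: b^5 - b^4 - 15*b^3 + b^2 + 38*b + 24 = (b - 4)*(b^4 + 3*b^3 - 3*b^2 - 11*b - 6) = (b - 4)*(b + 1)*(b^3 + 2*b^2 - 5*b - 6) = (b - 4)*(b + 1)^2*(b^2 + b - 6) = (b - 4)*(b + 1)^2*(b + 3)*(b - 2)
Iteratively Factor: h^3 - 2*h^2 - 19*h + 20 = (h - 1)*(h^2 - h - 20) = (h - 5)*(h - 1)*(h + 4)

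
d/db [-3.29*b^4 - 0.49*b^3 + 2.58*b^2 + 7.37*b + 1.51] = -13.16*b^3 - 1.47*b^2 + 5.16*b + 7.37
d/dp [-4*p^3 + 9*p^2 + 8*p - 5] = -12*p^2 + 18*p + 8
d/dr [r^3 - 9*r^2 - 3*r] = 3*r^2 - 18*r - 3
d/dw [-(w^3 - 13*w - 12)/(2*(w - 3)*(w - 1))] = (-w^4 + 8*w^3 - 22*w^2 - 24*w + 87)/(2*(w^4 - 8*w^3 + 22*w^2 - 24*w + 9))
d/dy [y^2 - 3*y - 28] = 2*y - 3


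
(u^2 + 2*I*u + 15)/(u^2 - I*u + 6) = (u + 5*I)/(u + 2*I)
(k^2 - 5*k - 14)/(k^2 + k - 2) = (k - 7)/(k - 1)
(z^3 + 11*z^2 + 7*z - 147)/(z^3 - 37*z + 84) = (z + 7)/(z - 4)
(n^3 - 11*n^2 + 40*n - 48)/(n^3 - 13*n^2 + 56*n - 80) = (n - 3)/(n - 5)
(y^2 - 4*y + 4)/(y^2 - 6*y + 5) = (y^2 - 4*y + 4)/(y^2 - 6*y + 5)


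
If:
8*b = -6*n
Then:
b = -3*n/4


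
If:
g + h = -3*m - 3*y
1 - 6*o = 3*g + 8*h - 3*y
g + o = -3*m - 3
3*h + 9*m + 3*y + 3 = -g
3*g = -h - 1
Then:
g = -51/88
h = 65/88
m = -197/264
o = -2/11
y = 61/88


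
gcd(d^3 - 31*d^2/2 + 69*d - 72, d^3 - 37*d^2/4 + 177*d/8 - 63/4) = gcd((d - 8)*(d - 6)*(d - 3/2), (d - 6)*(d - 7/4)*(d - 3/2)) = d^2 - 15*d/2 + 9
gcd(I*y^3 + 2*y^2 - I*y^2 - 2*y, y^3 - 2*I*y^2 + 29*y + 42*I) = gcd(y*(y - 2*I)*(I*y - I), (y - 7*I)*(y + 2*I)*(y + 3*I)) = 1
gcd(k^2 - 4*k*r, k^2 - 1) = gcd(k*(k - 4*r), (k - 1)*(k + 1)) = 1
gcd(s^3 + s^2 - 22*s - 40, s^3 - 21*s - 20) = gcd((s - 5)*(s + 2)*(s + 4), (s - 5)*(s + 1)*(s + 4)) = s^2 - s - 20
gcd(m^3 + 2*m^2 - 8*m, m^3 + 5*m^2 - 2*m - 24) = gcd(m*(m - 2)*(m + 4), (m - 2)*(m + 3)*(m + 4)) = m^2 + 2*m - 8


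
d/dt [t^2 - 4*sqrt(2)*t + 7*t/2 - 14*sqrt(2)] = 2*t - 4*sqrt(2) + 7/2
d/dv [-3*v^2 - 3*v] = -6*v - 3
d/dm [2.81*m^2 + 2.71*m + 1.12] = 5.62*m + 2.71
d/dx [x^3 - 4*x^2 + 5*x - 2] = 3*x^2 - 8*x + 5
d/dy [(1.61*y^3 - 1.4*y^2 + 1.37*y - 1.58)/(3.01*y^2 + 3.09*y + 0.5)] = (4.8461*y^4 + 9.9498*y^3 - 6.0347*y^2 + 8.1116*y + 5.5672)/(9.0601*y^4 + 18.6018*y^3 + 12.5581*y^2 + 3.09*y + 0.25)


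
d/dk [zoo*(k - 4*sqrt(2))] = zoo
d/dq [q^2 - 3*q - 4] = 2*q - 3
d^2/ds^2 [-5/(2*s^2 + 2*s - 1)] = 20*(2*s^2 + 2*s - 2*(2*s + 1)^2 - 1)/(2*s^2 + 2*s - 1)^3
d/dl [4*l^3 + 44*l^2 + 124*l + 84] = 12*l^2 + 88*l + 124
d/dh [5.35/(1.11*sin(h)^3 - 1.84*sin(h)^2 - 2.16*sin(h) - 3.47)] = (-17.8155*sin(h)^2 + 19.688*sin(h) + 11.556)*cos(h)/(-1.11*sin(h)^3 + 1.84*sin(h)^2 + 2.16*sin(h) + 3.47)^2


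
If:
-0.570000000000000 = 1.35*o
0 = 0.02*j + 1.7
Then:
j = -85.00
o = -0.42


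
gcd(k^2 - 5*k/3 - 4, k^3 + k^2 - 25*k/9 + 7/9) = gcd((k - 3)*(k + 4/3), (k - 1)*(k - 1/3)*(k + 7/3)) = 1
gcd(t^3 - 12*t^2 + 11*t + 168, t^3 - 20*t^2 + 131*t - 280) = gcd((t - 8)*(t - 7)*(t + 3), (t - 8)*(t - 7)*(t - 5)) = t^2 - 15*t + 56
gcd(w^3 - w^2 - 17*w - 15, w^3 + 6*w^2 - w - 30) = w + 3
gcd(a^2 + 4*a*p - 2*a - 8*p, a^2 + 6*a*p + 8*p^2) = a + 4*p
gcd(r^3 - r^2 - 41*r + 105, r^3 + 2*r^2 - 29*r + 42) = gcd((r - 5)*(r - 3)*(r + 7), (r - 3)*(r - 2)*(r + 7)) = r^2 + 4*r - 21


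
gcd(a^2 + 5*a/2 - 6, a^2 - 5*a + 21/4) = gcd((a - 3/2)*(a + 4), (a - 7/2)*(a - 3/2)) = a - 3/2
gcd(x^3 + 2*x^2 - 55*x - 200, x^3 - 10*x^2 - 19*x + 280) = x^2 - 3*x - 40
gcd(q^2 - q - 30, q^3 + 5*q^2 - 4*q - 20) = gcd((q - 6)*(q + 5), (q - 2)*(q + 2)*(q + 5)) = q + 5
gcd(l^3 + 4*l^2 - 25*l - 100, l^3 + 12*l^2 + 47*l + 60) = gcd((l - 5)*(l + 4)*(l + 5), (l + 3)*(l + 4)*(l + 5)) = l^2 + 9*l + 20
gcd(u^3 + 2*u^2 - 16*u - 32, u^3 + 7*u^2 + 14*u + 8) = u^2 + 6*u + 8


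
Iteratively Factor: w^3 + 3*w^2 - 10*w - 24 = (w + 2)*(w^2 + w - 12) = (w + 2)*(w + 4)*(w - 3)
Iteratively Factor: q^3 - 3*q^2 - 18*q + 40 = (q - 2)*(q^2 - q - 20) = (q - 5)*(q - 2)*(q + 4)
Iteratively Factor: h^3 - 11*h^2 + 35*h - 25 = (h - 5)*(h^2 - 6*h + 5) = (h - 5)*(h - 1)*(h - 5)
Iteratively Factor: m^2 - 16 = (m - 4)*(m + 4)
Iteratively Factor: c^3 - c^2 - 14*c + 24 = (c + 4)*(c^2 - 5*c + 6) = (c - 2)*(c + 4)*(c - 3)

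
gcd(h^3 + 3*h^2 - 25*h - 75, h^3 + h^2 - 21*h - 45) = h^2 - 2*h - 15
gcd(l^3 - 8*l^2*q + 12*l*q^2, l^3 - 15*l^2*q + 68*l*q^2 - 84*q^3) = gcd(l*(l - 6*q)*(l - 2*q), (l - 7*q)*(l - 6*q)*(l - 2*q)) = l^2 - 8*l*q + 12*q^2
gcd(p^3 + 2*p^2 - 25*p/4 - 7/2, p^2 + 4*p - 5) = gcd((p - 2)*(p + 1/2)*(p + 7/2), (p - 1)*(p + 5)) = 1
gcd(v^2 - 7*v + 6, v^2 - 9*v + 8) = v - 1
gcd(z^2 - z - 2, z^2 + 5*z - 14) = z - 2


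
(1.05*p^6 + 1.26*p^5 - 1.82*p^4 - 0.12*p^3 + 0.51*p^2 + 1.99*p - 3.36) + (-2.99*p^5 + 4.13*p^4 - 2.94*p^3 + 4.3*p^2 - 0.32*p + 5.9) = 1.05*p^6 - 1.73*p^5 + 2.31*p^4 - 3.06*p^3 + 4.81*p^2 + 1.67*p + 2.54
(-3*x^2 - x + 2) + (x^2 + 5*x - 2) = -2*x^2 + 4*x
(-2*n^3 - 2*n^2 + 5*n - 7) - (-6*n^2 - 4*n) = -2*n^3 + 4*n^2 + 9*n - 7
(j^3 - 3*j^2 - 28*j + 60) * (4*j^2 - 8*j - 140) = 4*j^5 - 20*j^4 - 228*j^3 + 884*j^2 + 3440*j - 8400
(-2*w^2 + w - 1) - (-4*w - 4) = -2*w^2 + 5*w + 3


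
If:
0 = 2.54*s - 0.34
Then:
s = 0.13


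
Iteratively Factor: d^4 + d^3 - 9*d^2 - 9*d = (d + 1)*(d^3 - 9*d) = (d - 3)*(d + 1)*(d^2 + 3*d) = d*(d - 3)*(d + 1)*(d + 3)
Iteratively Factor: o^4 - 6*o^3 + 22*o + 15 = (o + 1)*(o^3 - 7*o^2 + 7*o + 15) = (o - 3)*(o + 1)*(o^2 - 4*o - 5) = (o - 3)*(o + 1)^2*(o - 5)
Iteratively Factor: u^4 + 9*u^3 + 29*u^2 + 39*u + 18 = (u + 3)*(u^3 + 6*u^2 + 11*u + 6) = (u + 3)^2*(u^2 + 3*u + 2) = (u + 2)*(u + 3)^2*(u + 1)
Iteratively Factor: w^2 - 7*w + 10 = (w - 5)*(w - 2)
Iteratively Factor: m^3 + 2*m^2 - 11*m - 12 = (m + 1)*(m^2 + m - 12) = (m - 3)*(m + 1)*(m + 4)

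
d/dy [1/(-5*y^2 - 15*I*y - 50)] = (2*y + 3*I)/(5*(y^2 + 3*I*y + 10)^2)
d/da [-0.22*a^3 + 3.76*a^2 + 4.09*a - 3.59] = -0.66*a^2 + 7.52*a + 4.09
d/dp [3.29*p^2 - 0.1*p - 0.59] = 6.58*p - 0.1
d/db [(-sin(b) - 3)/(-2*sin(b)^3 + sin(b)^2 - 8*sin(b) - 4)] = (-4*sin(b)^3 - 17*sin(b)^2 + 6*sin(b) - 20)*cos(b)/(2*sin(b)^3 - sin(b)^2 + 8*sin(b) + 4)^2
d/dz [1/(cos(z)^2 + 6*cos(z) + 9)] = 2*sin(z)/(cos(z) + 3)^3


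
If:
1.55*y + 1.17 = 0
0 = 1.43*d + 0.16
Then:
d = -0.11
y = -0.75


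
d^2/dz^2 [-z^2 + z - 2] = -2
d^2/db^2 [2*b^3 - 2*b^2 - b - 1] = 12*b - 4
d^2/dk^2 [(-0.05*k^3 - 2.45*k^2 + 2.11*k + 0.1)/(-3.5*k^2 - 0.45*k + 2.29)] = (-1.77635683940025e-15*k^5 - 5.6843418860808e-14*k^4 - 58.59075*k^3 + 110.16135*k^2 - 100.84167*k + 19.70388)/(42.875*k^6 + 16.5375*k^5 - 82.03125*k^4 - 21.549375*k^3 + 53.671875*k^2 + 7.079535*k - 12.008989)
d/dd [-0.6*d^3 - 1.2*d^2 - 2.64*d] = -1.8*d^2 - 2.4*d - 2.64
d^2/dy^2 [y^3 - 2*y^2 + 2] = 6*y - 4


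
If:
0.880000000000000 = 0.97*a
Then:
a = 0.91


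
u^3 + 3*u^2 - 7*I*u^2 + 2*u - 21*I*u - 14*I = (u + 1)*(u + 2)*(u - 7*I)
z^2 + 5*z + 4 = (z + 1)*(z + 4)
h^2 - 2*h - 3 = (h - 3)*(h + 1)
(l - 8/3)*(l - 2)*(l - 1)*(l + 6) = l^4 + l^3/3 - 24*l^2 + 164*l/3 - 32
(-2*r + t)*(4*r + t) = -8*r^2 + 2*r*t + t^2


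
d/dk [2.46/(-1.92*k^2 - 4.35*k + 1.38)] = (9.4464*k + 10.701)/(1.92*k^2 + 4.35*k - 1.38)^2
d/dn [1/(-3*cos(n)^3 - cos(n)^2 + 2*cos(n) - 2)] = (-9*cos(n)^2 - 2*cos(n) + 2)*sin(n)/(3*cos(n)^3 + cos(n)^2 - 2*cos(n) + 2)^2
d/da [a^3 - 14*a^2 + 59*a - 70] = 3*a^2 - 28*a + 59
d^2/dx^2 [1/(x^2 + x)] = 2*(-x*(x + 1) + (2*x + 1)^2)/(x^3*(x + 1)^3)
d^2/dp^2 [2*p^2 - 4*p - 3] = 4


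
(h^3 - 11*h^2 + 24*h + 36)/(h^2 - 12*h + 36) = h + 1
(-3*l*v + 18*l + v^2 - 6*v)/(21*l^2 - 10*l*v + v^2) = (v - 6)/(-7*l + v)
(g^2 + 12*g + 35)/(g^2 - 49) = (g + 5)/(g - 7)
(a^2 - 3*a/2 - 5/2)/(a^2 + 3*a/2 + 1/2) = (2*a - 5)/(2*a + 1)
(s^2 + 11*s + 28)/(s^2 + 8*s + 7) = (s + 4)/(s + 1)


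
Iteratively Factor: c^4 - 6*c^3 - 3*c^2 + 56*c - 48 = (c - 1)*(c^3 - 5*c^2 - 8*c + 48) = (c - 4)*(c - 1)*(c^2 - c - 12) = (c - 4)^2*(c - 1)*(c + 3)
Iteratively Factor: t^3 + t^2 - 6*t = (t - 2)*(t^2 + 3*t) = (t - 2)*(t + 3)*(t)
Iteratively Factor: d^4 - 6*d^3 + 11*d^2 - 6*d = (d)*(d^3 - 6*d^2 + 11*d - 6) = d*(d - 2)*(d^2 - 4*d + 3) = d*(d - 3)*(d - 2)*(d - 1)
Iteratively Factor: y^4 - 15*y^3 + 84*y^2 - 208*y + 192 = (y - 3)*(y^3 - 12*y^2 + 48*y - 64) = (y - 4)*(y - 3)*(y^2 - 8*y + 16) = (y - 4)^2*(y - 3)*(y - 4)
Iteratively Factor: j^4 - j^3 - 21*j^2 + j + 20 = (j + 1)*(j^3 - 2*j^2 - 19*j + 20) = (j - 1)*(j + 1)*(j^2 - j - 20) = (j - 1)*(j + 1)*(j + 4)*(j - 5)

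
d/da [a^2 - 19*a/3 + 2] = 2*a - 19/3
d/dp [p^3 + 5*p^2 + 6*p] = 3*p^2 + 10*p + 6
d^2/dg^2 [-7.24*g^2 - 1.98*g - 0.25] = -14.4800000000000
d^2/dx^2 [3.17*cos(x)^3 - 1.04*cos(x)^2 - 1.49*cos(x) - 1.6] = -0.887499999999999*cos(x) + 2.08*cos(2*x) - 7.1325*cos(3*x)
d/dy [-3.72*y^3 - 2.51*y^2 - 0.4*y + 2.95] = -11.16*y^2 - 5.02*y - 0.4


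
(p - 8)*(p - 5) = p^2 - 13*p + 40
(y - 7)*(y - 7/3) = y^2 - 28*y/3 + 49/3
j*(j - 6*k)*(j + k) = j^3 - 5*j^2*k - 6*j*k^2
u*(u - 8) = u^2 - 8*u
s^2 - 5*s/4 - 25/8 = (s - 5/2)*(s + 5/4)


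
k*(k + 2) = k^2 + 2*k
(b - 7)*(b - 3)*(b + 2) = b^3 - 8*b^2 + b + 42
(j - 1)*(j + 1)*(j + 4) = j^3 + 4*j^2 - j - 4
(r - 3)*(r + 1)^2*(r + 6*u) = r^4 + 6*r^3*u - r^3 - 6*r^2*u - 5*r^2 - 30*r*u - 3*r - 18*u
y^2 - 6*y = y*(y - 6)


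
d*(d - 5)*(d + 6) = d^3 + d^2 - 30*d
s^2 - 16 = (s - 4)*(s + 4)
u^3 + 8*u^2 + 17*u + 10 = (u + 1)*(u + 2)*(u + 5)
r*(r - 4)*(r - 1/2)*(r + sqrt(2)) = r^4 - 9*r^3/2 + sqrt(2)*r^3 - 9*sqrt(2)*r^2/2 + 2*r^2 + 2*sqrt(2)*r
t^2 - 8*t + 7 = (t - 7)*(t - 1)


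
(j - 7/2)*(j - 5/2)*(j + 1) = j^3 - 5*j^2 + 11*j/4 + 35/4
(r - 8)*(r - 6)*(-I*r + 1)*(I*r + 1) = r^4 - 14*r^3 + 49*r^2 - 14*r + 48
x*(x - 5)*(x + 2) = x^3 - 3*x^2 - 10*x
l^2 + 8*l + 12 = (l + 2)*(l + 6)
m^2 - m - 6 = (m - 3)*(m + 2)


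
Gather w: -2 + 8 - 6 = 0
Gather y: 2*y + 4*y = 6*y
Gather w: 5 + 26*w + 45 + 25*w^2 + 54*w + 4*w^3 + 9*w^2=4*w^3 + 34*w^2 + 80*w + 50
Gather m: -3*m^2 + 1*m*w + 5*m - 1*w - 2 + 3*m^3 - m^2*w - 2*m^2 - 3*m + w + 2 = 3*m^3 + m^2*(-w - 5) + m*(w + 2)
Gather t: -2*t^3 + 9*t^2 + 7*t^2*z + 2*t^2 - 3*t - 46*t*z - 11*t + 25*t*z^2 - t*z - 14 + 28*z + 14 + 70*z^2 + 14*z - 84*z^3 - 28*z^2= -2*t^3 + t^2*(7*z + 11) + t*(25*z^2 - 47*z - 14) - 84*z^3 + 42*z^2 + 42*z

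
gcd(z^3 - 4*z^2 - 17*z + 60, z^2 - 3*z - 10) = z - 5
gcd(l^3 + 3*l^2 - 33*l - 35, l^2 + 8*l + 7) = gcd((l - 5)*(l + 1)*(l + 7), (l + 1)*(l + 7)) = l^2 + 8*l + 7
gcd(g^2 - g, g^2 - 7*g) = g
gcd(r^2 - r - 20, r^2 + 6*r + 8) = r + 4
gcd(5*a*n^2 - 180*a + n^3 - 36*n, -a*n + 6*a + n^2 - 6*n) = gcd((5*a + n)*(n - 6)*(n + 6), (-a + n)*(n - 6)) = n - 6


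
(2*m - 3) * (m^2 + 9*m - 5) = 2*m^3 + 15*m^2 - 37*m + 15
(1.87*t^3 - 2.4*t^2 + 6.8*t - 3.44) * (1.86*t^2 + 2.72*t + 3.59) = 3.4782*t^5 + 0.6224*t^4 + 12.8333*t^3 + 3.4816*t^2 + 15.0552*t - 12.3496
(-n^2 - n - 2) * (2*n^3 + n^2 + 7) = -2*n^5 - 3*n^4 - 5*n^3 - 9*n^2 - 7*n - 14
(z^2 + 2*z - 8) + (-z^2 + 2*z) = 4*z - 8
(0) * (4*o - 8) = 0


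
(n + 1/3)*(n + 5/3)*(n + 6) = n^3 + 8*n^2 + 113*n/9 + 10/3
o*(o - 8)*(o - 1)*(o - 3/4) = o^4 - 39*o^3/4 + 59*o^2/4 - 6*o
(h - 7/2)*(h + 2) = h^2 - 3*h/2 - 7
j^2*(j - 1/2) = j^3 - j^2/2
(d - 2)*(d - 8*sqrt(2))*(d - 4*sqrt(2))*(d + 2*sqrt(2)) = d^4 - 10*sqrt(2)*d^3 - 2*d^3 + 16*d^2 + 20*sqrt(2)*d^2 - 32*d + 128*sqrt(2)*d - 256*sqrt(2)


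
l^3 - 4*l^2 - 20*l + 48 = (l - 6)*(l - 2)*(l + 4)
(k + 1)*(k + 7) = k^2 + 8*k + 7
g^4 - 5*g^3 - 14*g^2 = g^2*(g - 7)*(g + 2)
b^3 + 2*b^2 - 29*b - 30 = (b - 5)*(b + 1)*(b + 6)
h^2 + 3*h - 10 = (h - 2)*(h + 5)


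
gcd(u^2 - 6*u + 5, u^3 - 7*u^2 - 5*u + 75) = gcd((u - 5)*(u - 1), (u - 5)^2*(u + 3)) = u - 5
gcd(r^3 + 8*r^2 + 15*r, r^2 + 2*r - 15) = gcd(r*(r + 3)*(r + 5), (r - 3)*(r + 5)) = r + 5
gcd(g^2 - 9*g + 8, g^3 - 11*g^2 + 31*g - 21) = g - 1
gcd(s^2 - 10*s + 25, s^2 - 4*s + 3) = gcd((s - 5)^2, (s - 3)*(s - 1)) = 1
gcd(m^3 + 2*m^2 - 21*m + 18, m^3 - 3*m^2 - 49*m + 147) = m - 3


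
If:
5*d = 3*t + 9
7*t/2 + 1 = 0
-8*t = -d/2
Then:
No Solution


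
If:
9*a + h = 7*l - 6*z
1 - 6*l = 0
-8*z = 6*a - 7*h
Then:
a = 49/414 - 50*z/69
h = 12*z/23 + 7/69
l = 1/6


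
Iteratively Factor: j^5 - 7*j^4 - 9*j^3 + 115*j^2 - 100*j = (j - 5)*(j^4 - 2*j^3 - 19*j^2 + 20*j) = (j - 5)*(j - 1)*(j^3 - j^2 - 20*j) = j*(j - 5)*(j - 1)*(j^2 - j - 20) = j*(j - 5)*(j - 1)*(j + 4)*(j - 5)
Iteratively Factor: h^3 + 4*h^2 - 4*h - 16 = (h - 2)*(h^2 + 6*h + 8) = (h - 2)*(h + 4)*(h + 2)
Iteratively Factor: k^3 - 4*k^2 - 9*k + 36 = (k - 4)*(k^2 - 9) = (k - 4)*(k - 3)*(k + 3)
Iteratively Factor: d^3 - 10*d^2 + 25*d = (d - 5)*(d^2 - 5*d) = d*(d - 5)*(d - 5)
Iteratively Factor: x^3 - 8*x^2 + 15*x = (x)*(x^2 - 8*x + 15) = x*(x - 5)*(x - 3)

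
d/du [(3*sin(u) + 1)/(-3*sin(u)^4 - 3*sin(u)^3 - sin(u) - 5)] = (27*sin(u)^4 + 30*sin(u)^3 + 9*sin(u)^2 - 14)*cos(u)/(3*sin(u)^4 + 3*sin(u)^3 + sin(u) + 5)^2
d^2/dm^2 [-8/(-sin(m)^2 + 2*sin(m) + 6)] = 16*(2*sin(m)^4 - 3*sin(m)^3 + 11*sin(m)^2 - 10)/(2*sin(m) + cos(m)^2 + 5)^3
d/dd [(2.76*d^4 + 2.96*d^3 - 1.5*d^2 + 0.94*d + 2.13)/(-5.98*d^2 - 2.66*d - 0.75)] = (-33.0096*d^5 - 39.7256*d^4 - 24.0272*d^3 + 2.9512*d^2 + 27.7248*d + 4.9608)/(35.7604*d^4 + 31.8136*d^3 + 16.0456*d^2 + 3.99*d + 0.5625)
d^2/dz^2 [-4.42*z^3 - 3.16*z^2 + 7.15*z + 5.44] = -26.52*z - 6.32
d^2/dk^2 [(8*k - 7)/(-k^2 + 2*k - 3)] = 2*(-4*(k - 1)^2*(8*k - 7) + (24*k - 23)*(k^2 - 2*k + 3))/(k^2 - 2*k + 3)^3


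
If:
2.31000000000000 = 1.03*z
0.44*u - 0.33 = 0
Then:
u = 0.75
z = 2.24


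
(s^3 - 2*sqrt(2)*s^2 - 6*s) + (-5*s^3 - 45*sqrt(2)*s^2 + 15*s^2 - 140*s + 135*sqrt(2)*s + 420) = -4*s^3 - 47*sqrt(2)*s^2 + 15*s^2 - 146*s + 135*sqrt(2)*s + 420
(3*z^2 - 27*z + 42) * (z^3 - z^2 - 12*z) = 3*z^5 - 30*z^4 + 33*z^3 + 282*z^2 - 504*z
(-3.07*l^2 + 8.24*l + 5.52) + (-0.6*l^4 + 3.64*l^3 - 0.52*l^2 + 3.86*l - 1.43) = -0.6*l^4 + 3.64*l^3 - 3.59*l^2 + 12.1*l + 4.09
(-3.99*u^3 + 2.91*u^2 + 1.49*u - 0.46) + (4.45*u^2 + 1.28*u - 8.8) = -3.99*u^3 + 7.36*u^2 + 2.77*u - 9.26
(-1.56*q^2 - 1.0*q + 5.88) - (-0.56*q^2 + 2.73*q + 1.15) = -1.0*q^2 - 3.73*q + 4.73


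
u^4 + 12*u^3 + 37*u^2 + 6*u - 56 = (u - 1)*(u + 2)*(u + 4)*(u + 7)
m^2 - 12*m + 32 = (m - 8)*(m - 4)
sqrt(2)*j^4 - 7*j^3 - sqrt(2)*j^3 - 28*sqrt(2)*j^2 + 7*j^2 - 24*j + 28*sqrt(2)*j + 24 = (j - 1)*(j - 6*sqrt(2))*(j + 2*sqrt(2))*(sqrt(2)*j + 1)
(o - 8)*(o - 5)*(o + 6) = o^3 - 7*o^2 - 38*o + 240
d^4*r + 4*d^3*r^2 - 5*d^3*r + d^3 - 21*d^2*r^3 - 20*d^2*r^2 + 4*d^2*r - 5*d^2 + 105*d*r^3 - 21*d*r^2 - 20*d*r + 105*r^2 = (d - 5)*(d - 3*r)*(d + 7*r)*(d*r + 1)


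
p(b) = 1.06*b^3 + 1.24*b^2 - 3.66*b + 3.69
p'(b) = 3.18*b^2 + 2.48*b - 3.66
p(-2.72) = 1.49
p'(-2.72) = 13.12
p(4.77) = 129.49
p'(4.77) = 80.52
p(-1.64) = 8.35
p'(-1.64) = 0.83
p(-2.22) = 6.33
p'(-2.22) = 6.51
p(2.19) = 12.76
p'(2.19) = 17.02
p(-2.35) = 5.38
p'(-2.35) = 8.07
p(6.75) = 361.48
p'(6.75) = 157.97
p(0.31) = 2.71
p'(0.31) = -2.59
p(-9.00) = -635.67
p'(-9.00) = 231.60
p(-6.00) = -158.67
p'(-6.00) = 95.94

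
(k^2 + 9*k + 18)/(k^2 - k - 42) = (k + 3)/(k - 7)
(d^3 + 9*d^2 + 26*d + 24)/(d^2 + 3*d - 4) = (d^2 + 5*d + 6)/(d - 1)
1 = 1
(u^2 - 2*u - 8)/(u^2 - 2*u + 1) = (u^2 - 2*u - 8)/(u^2 - 2*u + 1)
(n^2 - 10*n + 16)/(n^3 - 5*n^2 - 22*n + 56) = (n - 8)/(n^2 - 3*n - 28)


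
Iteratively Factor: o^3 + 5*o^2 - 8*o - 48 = (o + 4)*(o^2 + o - 12) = (o + 4)^2*(o - 3)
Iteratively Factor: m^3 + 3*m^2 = (m + 3)*(m^2) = m*(m + 3)*(m)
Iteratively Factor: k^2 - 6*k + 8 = (k - 2)*(k - 4)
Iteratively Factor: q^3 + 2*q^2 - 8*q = (q - 2)*(q^2 + 4*q) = (q - 2)*(q + 4)*(q)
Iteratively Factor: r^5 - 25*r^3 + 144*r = (r + 4)*(r^4 - 4*r^3 - 9*r^2 + 36*r) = (r - 3)*(r + 4)*(r^3 - r^2 - 12*r) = r*(r - 3)*(r + 4)*(r^2 - r - 12) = r*(r - 4)*(r - 3)*(r + 4)*(r + 3)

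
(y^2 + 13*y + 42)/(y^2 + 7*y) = (y + 6)/y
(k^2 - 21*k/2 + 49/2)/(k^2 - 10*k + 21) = (k - 7/2)/(k - 3)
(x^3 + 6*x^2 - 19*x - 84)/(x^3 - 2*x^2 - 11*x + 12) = (x + 7)/(x - 1)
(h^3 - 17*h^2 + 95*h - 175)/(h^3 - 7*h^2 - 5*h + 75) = (h - 7)/(h + 3)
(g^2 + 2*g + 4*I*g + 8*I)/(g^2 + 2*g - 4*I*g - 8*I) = (g + 4*I)/(g - 4*I)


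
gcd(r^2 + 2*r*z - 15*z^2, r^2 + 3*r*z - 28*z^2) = 1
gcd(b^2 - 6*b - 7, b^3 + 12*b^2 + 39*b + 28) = b + 1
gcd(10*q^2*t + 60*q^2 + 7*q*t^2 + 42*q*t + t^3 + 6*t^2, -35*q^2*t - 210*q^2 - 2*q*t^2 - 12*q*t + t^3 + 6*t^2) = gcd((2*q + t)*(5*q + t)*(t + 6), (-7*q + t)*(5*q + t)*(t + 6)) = 5*q*t + 30*q + t^2 + 6*t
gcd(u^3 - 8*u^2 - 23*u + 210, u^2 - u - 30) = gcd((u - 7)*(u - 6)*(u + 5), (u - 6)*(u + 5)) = u^2 - u - 30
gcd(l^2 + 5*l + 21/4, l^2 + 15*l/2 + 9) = l + 3/2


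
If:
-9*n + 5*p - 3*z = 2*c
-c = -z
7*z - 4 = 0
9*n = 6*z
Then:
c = 4/7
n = 8/21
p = 44/35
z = 4/7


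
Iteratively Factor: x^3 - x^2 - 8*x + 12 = (x - 2)*(x^2 + x - 6) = (x - 2)^2*(x + 3)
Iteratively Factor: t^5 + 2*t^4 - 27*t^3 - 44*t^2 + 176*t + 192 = (t + 1)*(t^4 + t^3 - 28*t^2 - 16*t + 192) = (t + 1)*(t + 4)*(t^3 - 3*t^2 - 16*t + 48) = (t - 4)*(t + 1)*(t + 4)*(t^2 + t - 12) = (t - 4)*(t - 3)*(t + 1)*(t + 4)*(t + 4)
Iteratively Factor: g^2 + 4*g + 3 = (g + 1)*(g + 3)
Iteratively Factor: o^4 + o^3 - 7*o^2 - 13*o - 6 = (o - 3)*(o^3 + 4*o^2 + 5*o + 2) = (o - 3)*(o + 1)*(o^2 + 3*o + 2) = (o - 3)*(o + 1)*(o + 2)*(o + 1)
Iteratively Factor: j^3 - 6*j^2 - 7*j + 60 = (j + 3)*(j^2 - 9*j + 20) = (j - 4)*(j + 3)*(j - 5)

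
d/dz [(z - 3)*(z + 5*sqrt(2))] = 2*z - 3 + 5*sqrt(2)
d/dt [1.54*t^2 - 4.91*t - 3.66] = 3.08*t - 4.91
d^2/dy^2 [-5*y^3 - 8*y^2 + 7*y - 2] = -30*y - 16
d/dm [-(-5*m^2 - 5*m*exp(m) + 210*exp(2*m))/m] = 5*exp(m) + 5 - 420*exp(2*m)/m + 210*exp(2*m)/m^2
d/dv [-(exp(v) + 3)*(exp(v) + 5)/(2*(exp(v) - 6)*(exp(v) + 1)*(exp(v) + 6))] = (exp(4*v) + 16*exp(3*v) + 89*exp(2*v) + 102*exp(v) - 252)*exp(v)/(2*(exp(6*v) + 2*exp(5*v) - 71*exp(4*v) - 144*exp(3*v) + 1224*exp(2*v) + 2592*exp(v) + 1296))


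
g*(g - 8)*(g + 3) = g^3 - 5*g^2 - 24*g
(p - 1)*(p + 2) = p^2 + p - 2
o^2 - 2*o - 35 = (o - 7)*(o + 5)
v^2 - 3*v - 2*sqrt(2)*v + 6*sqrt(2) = (v - 3)*(v - 2*sqrt(2))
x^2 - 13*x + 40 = (x - 8)*(x - 5)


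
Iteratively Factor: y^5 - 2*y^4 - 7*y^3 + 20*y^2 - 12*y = (y + 3)*(y^4 - 5*y^3 + 8*y^2 - 4*y) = (y - 1)*(y + 3)*(y^3 - 4*y^2 + 4*y) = (y - 2)*(y - 1)*(y + 3)*(y^2 - 2*y) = (y - 2)^2*(y - 1)*(y + 3)*(y)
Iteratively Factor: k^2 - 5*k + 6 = (k - 2)*(k - 3)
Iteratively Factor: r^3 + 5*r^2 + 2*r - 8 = (r + 2)*(r^2 + 3*r - 4) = (r - 1)*(r + 2)*(r + 4)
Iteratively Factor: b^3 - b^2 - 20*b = (b - 5)*(b^2 + 4*b) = (b - 5)*(b + 4)*(b)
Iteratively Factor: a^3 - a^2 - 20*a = (a + 4)*(a^2 - 5*a) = a*(a + 4)*(a - 5)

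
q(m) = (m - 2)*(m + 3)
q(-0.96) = -6.04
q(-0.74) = -6.19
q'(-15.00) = -29.00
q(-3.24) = 1.26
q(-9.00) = 66.00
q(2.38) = 2.04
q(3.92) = 13.29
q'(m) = 2*m + 1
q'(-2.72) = -4.44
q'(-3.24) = -5.48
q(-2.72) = -1.32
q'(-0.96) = -0.92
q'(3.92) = 8.84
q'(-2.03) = -3.06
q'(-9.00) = -17.00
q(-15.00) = 204.00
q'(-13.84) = -26.68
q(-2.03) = -3.91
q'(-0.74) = -0.48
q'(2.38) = 5.76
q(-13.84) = 171.71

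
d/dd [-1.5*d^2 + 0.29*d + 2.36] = 0.29 - 3.0*d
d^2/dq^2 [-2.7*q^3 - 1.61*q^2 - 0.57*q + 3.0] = -16.2*q - 3.22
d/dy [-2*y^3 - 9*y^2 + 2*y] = -6*y^2 - 18*y + 2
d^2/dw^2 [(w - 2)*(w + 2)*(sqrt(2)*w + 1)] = 6*sqrt(2)*w + 2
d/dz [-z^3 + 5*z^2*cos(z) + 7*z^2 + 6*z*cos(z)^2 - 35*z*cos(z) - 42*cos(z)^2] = -5*z^2*sin(z) - 3*z^2 + 35*z*sin(z) - 6*z*sin(2*z) + 10*z*cos(z) + 14*z + 42*sin(2*z) + 6*cos(z)^2 - 35*cos(z)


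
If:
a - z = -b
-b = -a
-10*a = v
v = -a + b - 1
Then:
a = 1/10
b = 1/10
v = -1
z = 1/5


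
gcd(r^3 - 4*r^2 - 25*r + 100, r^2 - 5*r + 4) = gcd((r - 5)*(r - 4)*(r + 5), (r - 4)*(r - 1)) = r - 4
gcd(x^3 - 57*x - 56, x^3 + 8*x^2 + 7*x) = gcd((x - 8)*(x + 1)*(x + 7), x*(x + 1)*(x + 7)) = x^2 + 8*x + 7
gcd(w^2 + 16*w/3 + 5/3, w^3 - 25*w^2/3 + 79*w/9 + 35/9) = w + 1/3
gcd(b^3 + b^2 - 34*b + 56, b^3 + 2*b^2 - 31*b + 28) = b^2 + 3*b - 28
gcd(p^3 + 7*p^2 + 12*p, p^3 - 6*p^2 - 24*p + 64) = p + 4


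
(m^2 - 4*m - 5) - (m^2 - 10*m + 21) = 6*m - 26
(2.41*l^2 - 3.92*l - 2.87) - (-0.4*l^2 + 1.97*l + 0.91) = 2.81*l^2 - 5.89*l - 3.78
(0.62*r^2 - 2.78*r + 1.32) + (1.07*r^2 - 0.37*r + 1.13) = 1.69*r^2 - 3.15*r + 2.45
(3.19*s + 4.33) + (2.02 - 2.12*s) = 1.07*s + 6.35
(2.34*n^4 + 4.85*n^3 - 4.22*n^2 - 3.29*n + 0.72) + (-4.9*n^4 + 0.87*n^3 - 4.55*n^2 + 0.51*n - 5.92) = -2.56*n^4 + 5.72*n^3 - 8.77*n^2 - 2.78*n - 5.2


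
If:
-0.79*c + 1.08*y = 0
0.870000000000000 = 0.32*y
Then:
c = 3.72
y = 2.72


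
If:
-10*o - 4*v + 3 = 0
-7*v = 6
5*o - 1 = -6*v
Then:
No Solution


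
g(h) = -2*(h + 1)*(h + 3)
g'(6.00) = -32.00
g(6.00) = -126.00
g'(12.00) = -56.00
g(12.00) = -390.00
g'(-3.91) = 7.64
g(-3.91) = -5.30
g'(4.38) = -25.52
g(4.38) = -79.41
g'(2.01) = -16.04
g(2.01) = -30.16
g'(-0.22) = -7.12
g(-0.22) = -4.34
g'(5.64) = -30.56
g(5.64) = -114.74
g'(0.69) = -10.76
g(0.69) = -12.47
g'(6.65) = -34.60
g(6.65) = -147.64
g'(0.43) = -9.72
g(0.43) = -9.81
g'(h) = -4*h - 8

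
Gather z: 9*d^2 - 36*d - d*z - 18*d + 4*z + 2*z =9*d^2 - 54*d + z*(6 - d)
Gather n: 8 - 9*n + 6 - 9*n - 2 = 12 - 18*n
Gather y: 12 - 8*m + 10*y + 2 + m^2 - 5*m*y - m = m^2 - 9*m + y*(10 - 5*m) + 14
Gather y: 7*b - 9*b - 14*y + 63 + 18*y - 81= -2*b + 4*y - 18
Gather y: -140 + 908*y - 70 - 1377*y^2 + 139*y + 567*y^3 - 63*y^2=567*y^3 - 1440*y^2 + 1047*y - 210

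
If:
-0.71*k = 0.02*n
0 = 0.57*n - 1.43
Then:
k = -0.07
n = 2.51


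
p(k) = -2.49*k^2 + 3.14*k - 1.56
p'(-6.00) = 33.02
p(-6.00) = -110.04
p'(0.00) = 3.14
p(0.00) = -1.56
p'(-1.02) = 8.22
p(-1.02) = -7.35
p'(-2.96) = 17.88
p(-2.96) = -32.67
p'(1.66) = -5.13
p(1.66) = -3.21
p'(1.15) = -2.59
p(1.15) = -1.24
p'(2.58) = -9.71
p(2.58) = -10.03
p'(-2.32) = 14.69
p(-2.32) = -22.25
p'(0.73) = -0.50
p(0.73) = -0.59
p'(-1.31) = 9.66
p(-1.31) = -9.95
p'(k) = 3.14 - 4.98*k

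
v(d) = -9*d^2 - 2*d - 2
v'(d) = -18*d - 2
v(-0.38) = -2.54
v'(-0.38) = 4.84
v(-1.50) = -19.25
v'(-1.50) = 25.00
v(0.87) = -10.55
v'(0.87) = -17.66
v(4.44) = -188.30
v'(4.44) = -81.92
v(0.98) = -12.60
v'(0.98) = -19.64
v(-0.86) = -6.94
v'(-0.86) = 13.48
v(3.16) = -98.19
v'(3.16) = -58.88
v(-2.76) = -65.04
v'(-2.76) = 47.68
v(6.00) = -338.00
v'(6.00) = -110.00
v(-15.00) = -1997.00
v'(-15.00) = 268.00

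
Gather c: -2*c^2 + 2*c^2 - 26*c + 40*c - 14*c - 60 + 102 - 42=0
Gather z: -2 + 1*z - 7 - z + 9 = 0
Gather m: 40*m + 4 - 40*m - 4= 0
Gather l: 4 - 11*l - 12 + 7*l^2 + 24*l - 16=7*l^2 + 13*l - 24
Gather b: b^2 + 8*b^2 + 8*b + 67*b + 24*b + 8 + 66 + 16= 9*b^2 + 99*b + 90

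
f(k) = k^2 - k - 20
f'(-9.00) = -19.00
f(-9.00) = 70.00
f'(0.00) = -1.00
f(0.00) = -20.00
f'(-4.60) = -10.20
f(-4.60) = 5.76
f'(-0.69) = -2.38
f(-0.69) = -18.83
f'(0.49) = -0.02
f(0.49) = -20.25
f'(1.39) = 1.78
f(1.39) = -19.46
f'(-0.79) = -2.58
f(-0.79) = -18.59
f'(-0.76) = -2.52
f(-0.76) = -18.66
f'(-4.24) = -9.48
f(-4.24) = 2.22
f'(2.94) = 4.88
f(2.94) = -14.30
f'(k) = 2*k - 1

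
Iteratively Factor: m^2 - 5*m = (m - 5)*(m)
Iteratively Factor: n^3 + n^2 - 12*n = (n + 4)*(n^2 - 3*n) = (n - 3)*(n + 4)*(n)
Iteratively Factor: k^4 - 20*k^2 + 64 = (k - 2)*(k^3 + 2*k^2 - 16*k - 32) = (k - 4)*(k - 2)*(k^2 + 6*k + 8) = (k - 4)*(k - 2)*(k + 2)*(k + 4)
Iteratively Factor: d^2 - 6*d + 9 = (d - 3)*(d - 3)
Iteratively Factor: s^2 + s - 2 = (s + 2)*(s - 1)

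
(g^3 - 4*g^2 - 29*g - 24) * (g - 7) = g^4 - 11*g^3 - g^2 + 179*g + 168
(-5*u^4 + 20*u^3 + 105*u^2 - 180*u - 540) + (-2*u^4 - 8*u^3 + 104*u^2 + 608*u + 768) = -7*u^4 + 12*u^3 + 209*u^2 + 428*u + 228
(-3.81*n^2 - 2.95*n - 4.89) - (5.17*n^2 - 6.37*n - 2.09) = -8.98*n^2 + 3.42*n - 2.8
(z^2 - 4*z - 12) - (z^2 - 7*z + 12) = 3*z - 24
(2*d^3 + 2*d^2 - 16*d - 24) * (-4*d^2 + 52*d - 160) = -8*d^5 + 96*d^4 - 152*d^3 - 1056*d^2 + 1312*d + 3840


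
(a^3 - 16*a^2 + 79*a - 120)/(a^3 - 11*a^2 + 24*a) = (a - 5)/a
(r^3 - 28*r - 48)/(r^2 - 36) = (r^2 + 6*r + 8)/(r + 6)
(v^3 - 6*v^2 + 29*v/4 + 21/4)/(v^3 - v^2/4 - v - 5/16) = 4*(2*v^2 - 13*v + 21)/(8*v^2 - 6*v - 5)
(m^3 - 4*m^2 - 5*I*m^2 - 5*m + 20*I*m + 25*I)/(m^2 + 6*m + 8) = (m^3 + m^2*(-4 - 5*I) + m*(-5 + 20*I) + 25*I)/(m^2 + 6*m + 8)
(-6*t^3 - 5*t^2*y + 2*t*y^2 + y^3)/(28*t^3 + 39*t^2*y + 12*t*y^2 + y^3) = (-6*t^2 + t*y + y^2)/(28*t^2 + 11*t*y + y^2)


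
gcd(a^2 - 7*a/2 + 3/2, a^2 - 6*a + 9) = a - 3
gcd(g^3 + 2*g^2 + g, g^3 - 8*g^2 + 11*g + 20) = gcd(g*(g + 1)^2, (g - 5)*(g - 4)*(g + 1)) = g + 1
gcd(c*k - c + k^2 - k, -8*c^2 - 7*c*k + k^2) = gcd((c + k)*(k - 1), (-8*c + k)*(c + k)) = c + k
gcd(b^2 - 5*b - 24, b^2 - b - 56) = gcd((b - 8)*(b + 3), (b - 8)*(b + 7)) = b - 8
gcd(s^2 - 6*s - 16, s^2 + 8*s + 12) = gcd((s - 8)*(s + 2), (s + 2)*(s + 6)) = s + 2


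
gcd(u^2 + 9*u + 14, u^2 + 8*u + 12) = u + 2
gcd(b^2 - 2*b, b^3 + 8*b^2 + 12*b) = b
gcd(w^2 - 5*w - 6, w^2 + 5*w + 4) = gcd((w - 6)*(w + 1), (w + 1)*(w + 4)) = w + 1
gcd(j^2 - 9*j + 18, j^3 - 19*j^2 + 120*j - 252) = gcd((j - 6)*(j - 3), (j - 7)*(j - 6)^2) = j - 6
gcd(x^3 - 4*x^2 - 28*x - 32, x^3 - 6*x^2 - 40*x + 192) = x - 8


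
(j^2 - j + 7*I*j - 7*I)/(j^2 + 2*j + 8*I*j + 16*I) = (j^2 + j*(-1 + 7*I) - 7*I)/(j^2 + j*(2 + 8*I) + 16*I)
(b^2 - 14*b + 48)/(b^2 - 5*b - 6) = (b - 8)/(b + 1)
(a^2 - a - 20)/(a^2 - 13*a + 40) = (a + 4)/(a - 8)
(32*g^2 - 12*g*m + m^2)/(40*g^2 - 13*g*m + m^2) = (4*g - m)/(5*g - m)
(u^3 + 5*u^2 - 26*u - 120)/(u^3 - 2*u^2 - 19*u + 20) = (u + 6)/(u - 1)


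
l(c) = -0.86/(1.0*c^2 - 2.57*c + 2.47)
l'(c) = -0.86*(2.57 - 2.0*c)/(1.0*c^2 - 2.57*c + 2.47)^2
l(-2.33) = -0.06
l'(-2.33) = -0.03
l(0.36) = -0.51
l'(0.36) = -0.57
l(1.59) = -0.94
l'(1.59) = 0.63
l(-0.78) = -0.17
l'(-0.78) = -0.14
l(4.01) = -0.10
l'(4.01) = 0.07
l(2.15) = -0.55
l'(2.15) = 0.61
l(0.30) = -0.48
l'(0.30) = -0.53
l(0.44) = -0.56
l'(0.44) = -0.62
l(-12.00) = -0.00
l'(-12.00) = -0.00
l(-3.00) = -0.04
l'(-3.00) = -0.02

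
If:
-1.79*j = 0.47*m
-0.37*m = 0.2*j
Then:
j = 0.00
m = 0.00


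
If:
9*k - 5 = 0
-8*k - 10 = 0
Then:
No Solution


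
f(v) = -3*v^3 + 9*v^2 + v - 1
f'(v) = -9*v^2 + 18*v + 1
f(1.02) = 6.20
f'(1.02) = 10.00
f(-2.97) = 154.01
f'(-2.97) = -131.85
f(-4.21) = 378.16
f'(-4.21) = -234.30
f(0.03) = -0.96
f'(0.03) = 1.53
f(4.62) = -100.11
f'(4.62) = -107.94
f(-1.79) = 43.25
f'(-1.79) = -60.06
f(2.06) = 13.03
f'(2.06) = -0.11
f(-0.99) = 9.74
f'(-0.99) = -25.64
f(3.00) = 2.00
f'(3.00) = -26.00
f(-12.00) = 6467.00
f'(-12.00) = -1511.00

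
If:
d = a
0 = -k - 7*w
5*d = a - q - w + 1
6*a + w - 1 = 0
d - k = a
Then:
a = 1/6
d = 1/6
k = 0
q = 1/3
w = 0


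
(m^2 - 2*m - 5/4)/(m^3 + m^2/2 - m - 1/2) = (m - 5/2)/(m^2 - 1)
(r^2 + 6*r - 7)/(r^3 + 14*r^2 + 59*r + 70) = (r - 1)/(r^2 + 7*r + 10)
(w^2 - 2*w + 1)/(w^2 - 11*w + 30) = (w^2 - 2*w + 1)/(w^2 - 11*w + 30)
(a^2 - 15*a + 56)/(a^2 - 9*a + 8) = (a - 7)/(a - 1)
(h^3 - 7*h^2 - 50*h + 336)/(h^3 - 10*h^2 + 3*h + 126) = (h^2 - h - 56)/(h^2 - 4*h - 21)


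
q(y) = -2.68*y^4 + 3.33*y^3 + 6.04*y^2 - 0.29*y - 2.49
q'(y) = -10.72*y^3 + 9.99*y^2 + 12.08*y - 0.29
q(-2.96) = -240.80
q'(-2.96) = 329.50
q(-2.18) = -68.18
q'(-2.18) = 131.91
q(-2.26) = -79.34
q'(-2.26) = 147.18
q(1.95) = 5.85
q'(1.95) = -18.23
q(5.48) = -1691.58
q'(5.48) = -1398.24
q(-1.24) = -5.53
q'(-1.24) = 20.53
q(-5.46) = -2744.67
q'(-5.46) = 1976.48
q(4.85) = -964.79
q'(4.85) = -929.69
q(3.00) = -76.17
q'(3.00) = -163.58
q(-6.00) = -3975.87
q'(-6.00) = 2602.39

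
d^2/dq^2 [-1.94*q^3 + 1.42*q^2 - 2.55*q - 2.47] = 2.84 - 11.64*q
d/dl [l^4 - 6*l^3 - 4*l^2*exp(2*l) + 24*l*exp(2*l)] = 4*l^3 - 8*l^2*exp(2*l) - 18*l^2 + 40*l*exp(2*l) + 24*exp(2*l)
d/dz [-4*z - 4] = -4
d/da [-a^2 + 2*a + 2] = 2 - 2*a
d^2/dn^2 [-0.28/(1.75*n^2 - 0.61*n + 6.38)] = (1.715*n^2 - 0.5978*n - 0.28*(3.5*n - 0.61)*(7.0*n - 1.22) + 6.2524)/(1.75*n^2 - 0.61*n + 6.38)^3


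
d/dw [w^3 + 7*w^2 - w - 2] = 3*w^2 + 14*w - 1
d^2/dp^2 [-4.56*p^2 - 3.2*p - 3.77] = -9.12000000000000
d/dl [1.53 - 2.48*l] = -2.48000000000000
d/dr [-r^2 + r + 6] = 1 - 2*r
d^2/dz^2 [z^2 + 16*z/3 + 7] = 2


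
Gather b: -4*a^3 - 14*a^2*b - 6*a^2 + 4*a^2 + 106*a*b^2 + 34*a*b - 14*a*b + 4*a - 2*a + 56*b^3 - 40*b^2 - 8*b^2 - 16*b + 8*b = -4*a^3 - 2*a^2 + 2*a + 56*b^3 + b^2*(106*a - 48) + b*(-14*a^2 + 20*a - 8)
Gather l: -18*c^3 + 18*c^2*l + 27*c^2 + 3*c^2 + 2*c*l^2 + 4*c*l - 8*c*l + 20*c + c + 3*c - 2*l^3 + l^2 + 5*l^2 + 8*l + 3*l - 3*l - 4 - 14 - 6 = -18*c^3 + 30*c^2 + 24*c - 2*l^3 + l^2*(2*c + 6) + l*(18*c^2 - 4*c + 8) - 24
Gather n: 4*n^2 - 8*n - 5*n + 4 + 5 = 4*n^2 - 13*n + 9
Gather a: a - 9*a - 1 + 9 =8 - 8*a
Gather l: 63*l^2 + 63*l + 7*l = 63*l^2 + 70*l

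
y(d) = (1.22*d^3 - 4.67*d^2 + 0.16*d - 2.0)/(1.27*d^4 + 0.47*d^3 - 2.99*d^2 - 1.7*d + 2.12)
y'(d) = (3.66*d^2 - 9.34*d + 0.16)/(1.27*d^4 + 0.47*d^3 - 2.99*d^2 - 1.7*d + 2.12) + (-5.08*d^3 - 1.41*d^2 + 5.98*d + 1.7)*(1.22*d^3 - 4.67*d^2 + 0.16*d - 2.0)/(1.27*d^4 + 0.47*d^3 - 2.99*d^2 - 1.7*d + 2.12)^2 = (-1.5494*d^6 + 11.8618*d^5 - 2.0625*d^4 + 5.8616*d^3 + 18.9966*d^2 - 31.7608*d - 3.0608)/(1.6129*d^8 + 1.1938*d^7 - 7.3737*d^6 - 7.1286*d^5 + 12.7269*d^4 + 12.1588*d^3 - 9.7876*d^2 - 7.208*d + 4.4944)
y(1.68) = -2.88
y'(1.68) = 13.18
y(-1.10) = -5.88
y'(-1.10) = 8.60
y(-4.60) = -0.47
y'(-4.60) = -0.18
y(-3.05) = -1.06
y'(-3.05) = -0.77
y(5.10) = 0.05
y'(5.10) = 0.02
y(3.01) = -0.12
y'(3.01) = 0.24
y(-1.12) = -6.05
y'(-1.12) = 8.05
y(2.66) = -0.24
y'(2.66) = 0.45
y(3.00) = -0.12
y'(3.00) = 0.25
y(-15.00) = -0.08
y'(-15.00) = -0.01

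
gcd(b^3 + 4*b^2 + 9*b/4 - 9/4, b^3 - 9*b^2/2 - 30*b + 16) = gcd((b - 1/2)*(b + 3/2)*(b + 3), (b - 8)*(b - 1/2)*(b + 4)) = b - 1/2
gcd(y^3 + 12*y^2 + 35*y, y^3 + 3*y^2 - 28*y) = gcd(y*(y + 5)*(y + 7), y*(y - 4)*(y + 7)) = y^2 + 7*y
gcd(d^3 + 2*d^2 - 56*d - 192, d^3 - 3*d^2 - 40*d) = d - 8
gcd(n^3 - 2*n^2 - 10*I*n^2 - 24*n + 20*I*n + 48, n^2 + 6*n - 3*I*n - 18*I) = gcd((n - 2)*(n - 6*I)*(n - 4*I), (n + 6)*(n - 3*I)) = 1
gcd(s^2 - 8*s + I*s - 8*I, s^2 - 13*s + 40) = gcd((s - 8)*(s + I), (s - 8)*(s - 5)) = s - 8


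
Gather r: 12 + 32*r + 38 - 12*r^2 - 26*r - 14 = -12*r^2 + 6*r + 36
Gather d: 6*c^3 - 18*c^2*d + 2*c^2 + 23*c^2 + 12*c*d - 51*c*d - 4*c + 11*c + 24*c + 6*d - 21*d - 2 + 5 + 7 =6*c^3 + 25*c^2 + 31*c + d*(-18*c^2 - 39*c - 15) + 10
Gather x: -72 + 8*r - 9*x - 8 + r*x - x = 8*r + x*(r - 10) - 80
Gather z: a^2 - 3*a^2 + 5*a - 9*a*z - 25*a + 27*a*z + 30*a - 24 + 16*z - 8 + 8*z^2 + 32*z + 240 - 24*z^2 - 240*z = -2*a^2 + 10*a - 16*z^2 + z*(18*a - 192) + 208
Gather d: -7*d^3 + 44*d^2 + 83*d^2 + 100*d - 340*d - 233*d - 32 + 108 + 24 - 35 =-7*d^3 + 127*d^2 - 473*d + 65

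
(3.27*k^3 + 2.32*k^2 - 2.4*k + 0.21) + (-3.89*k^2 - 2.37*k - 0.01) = 3.27*k^3 - 1.57*k^2 - 4.77*k + 0.2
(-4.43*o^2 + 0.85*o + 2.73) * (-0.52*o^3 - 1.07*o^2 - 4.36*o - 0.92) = 2.3036*o^5 + 4.2981*o^4 + 16.9857*o^3 - 2.5515*o^2 - 12.6848*o - 2.5116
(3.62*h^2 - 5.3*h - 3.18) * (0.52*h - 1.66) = 1.8824*h^3 - 8.7652*h^2 + 7.1444*h + 5.2788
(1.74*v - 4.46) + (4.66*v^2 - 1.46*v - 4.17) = 4.66*v^2 + 0.28*v - 8.63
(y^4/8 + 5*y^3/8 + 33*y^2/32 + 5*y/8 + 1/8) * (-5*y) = -5*y^5/8 - 25*y^4/8 - 165*y^3/32 - 25*y^2/8 - 5*y/8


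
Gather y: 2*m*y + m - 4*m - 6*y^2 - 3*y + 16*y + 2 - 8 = -3*m - 6*y^2 + y*(2*m + 13) - 6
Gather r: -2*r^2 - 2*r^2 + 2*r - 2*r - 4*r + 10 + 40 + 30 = -4*r^2 - 4*r + 80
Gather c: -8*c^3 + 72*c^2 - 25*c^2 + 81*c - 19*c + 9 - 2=-8*c^3 + 47*c^2 + 62*c + 7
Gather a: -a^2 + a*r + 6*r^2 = -a^2 + a*r + 6*r^2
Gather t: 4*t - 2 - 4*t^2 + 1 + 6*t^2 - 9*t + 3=2*t^2 - 5*t + 2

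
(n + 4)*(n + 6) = n^2 + 10*n + 24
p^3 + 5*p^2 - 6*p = p*(p - 1)*(p + 6)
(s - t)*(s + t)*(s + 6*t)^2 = s^4 + 12*s^3*t + 35*s^2*t^2 - 12*s*t^3 - 36*t^4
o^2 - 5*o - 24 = (o - 8)*(o + 3)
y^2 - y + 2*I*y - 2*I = (y - 1)*(y + 2*I)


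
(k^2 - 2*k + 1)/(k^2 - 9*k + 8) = (k - 1)/(k - 8)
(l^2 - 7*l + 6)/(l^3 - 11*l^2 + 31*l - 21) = (l - 6)/(l^2 - 10*l + 21)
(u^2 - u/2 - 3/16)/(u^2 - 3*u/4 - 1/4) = (u - 3/4)/(u - 1)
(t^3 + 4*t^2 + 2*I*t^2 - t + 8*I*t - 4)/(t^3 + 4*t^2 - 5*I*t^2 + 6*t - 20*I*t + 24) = (t + I)/(t - 6*I)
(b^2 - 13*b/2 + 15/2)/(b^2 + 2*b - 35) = (b - 3/2)/(b + 7)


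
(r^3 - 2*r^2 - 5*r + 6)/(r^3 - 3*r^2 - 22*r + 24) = (r^2 - r - 6)/(r^2 - 2*r - 24)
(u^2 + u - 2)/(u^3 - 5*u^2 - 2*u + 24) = (u - 1)/(u^2 - 7*u + 12)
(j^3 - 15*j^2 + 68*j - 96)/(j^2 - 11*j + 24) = j - 4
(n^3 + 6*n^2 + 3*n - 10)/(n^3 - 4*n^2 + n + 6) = (n^3 + 6*n^2 + 3*n - 10)/(n^3 - 4*n^2 + n + 6)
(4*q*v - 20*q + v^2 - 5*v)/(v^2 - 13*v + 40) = (4*q + v)/(v - 8)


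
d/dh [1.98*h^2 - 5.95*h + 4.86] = 3.96*h - 5.95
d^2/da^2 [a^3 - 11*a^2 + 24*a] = 6*a - 22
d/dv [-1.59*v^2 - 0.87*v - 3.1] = -3.18*v - 0.87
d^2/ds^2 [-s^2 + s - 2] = -2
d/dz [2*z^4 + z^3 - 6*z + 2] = 8*z^3 + 3*z^2 - 6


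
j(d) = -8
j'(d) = 0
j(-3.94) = -8.00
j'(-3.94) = 0.00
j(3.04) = -8.00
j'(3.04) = 0.00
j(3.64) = -8.00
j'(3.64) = 0.00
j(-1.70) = -8.00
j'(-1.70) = 0.00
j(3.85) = -8.00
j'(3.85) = 0.00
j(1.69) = -8.00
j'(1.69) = 0.00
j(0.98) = -8.00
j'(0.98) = 0.00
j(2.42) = -8.00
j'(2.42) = 0.00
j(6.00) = -8.00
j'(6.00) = 0.00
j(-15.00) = -8.00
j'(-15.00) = 0.00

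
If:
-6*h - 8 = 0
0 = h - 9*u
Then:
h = -4/3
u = -4/27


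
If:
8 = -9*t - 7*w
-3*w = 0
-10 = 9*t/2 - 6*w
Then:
No Solution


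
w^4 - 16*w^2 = w^2*(w - 4)*(w + 4)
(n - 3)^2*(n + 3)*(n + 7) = n^4 + 4*n^3 - 30*n^2 - 36*n + 189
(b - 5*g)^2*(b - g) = b^3 - 11*b^2*g + 35*b*g^2 - 25*g^3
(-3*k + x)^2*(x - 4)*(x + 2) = 9*k^2*x^2 - 18*k^2*x - 72*k^2 - 6*k*x^3 + 12*k*x^2 + 48*k*x + x^4 - 2*x^3 - 8*x^2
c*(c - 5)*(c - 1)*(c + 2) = c^4 - 4*c^3 - 7*c^2 + 10*c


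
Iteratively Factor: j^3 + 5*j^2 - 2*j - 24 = (j - 2)*(j^2 + 7*j + 12) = (j - 2)*(j + 4)*(j + 3)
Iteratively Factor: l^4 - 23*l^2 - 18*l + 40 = (l + 4)*(l^3 - 4*l^2 - 7*l + 10) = (l - 5)*(l + 4)*(l^2 + l - 2) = (l - 5)*(l - 1)*(l + 4)*(l + 2)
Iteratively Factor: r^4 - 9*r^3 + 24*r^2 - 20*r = (r)*(r^3 - 9*r^2 + 24*r - 20) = r*(r - 2)*(r^2 - 7*r + 10) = r*(r - 2)^2*(r - 5)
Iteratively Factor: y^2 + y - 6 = (y + 3)*(y - 2)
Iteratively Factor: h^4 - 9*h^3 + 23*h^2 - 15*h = (h)*(h^3 - 9*h^2 + 23*h - 15) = h*(h - 3)*(h^2 - 6*h + 5) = h*(h - 3)*(h - 1)*(h - 5)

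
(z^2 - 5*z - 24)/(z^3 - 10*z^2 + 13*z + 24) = (z + 3)/(z^2 - 2*z - 3)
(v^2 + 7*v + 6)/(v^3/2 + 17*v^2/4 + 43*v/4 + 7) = 4*(v + 6)/(2*v^2 + 15*v + 28)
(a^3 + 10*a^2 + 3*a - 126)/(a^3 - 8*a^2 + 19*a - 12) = (a^2 + 13*a + 42)/(a^2 - 5*a + 4)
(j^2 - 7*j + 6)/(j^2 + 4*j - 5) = (j - 6)/(j + 5)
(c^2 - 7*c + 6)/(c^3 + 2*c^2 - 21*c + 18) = (c - 6)/(c^2 + 3*c - 18)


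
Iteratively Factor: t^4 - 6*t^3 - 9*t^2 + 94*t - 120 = (t - 5)*(t^3 - t^2 - 14*t + 24) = (t - 5)*(t - 2)*(t^2 + t - 12) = (t - 5)*(t - 2)*(t + 4)*(t - 3)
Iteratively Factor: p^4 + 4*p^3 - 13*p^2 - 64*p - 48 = (p - 4)*(p^3 + 8*p^2 + 19*p + 12) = (p - 4)*(p + 4)*(p^2 + 4*p + 3) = (p - 4)*(p + 1)*(p + 4)*(p + 3)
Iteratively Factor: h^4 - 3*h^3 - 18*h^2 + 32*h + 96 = (h - 4)*(h^3 + h^2 - 14*h - 24) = (h - 4)*(h + 2)*(h^2 - h - 12) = (h - 4)*(h + 2)*(h + 3)*(h - 4)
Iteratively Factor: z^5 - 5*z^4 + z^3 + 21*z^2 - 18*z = (z)*(z^4 - 5*z^3 + z^2 + 21*z - 18) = z*(z - 1)*(z^3 - 4*z^2 - 3*z + 18) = z*(z - 1)*(z + 2)*(z^2 - 6*z + 9) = z*(z - 3)*(z - 1)*(z + 2)*(z - 3)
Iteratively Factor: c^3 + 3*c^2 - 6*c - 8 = (c + 4)*(c^2 - c - 2) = (c - 2)*(c + 4)*(c + 1)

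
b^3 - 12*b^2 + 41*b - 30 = (b - 6)*(b - 5)*(b - 1)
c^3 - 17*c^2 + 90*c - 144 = (c - 8)*(c - 6)*(c - 3)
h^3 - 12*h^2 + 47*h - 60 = (h - 5)*(h - 4)*(h - 3)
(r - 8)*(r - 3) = r^2 - 11*r + 24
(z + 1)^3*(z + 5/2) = z^4 + 11*z^3/2 + 21*z^2/2 + 17*z/2 + 5/2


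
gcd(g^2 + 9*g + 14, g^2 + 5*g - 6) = 1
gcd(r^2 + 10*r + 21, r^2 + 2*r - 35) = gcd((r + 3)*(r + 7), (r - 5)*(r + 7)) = r + 7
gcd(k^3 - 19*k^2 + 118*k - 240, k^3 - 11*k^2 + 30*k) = k^2 - 11*k + 30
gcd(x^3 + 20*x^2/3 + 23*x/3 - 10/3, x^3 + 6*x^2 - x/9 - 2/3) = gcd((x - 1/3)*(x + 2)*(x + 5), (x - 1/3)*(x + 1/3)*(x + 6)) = x - 1/3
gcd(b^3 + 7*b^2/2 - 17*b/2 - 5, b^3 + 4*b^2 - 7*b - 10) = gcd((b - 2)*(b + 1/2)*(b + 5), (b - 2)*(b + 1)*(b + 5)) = b^2 + 3*b - 10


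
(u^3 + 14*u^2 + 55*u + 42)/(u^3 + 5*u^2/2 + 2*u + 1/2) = 2*(u^2 + 13*u + 42)/(2*u^2 + 3*u + 1)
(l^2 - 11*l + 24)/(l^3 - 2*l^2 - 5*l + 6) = (l - 8)/(l^2 + l - 2)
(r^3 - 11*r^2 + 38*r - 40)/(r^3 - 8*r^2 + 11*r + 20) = (r - 2)/(r + 1)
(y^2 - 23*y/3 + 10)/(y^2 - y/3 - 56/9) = 3*(-3*y^2 + 23*y - 30)/(-9*y^2 + 3*y + 56)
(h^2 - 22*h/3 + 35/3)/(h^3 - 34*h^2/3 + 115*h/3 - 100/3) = (3*h - 7)/(3*h^2 - 19*h + 20)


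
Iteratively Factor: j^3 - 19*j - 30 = (j - 5)*(j^2 + 5*j + 6) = (j - 5)*(j + 3)*(j + 2)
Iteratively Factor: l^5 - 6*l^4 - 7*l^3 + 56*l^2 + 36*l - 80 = (l - 5)*(l^4 - l^3 - 12*l^2 - 4*l + 16) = (l - 5)*(l - 4)*(l^3 + 3*l^2 - 4) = (l - 5)*(l - 4)*(l + 2)*(l^2 + l - 2) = (l - 5)*(l - 4)*(l + 2)^2*(l - 1)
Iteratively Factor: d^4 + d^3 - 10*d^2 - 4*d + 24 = (d + 3)*(d^3 - 2*d^2 - 4*d + 8) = (d + 2)*(d + 3)*(d^2 - 4*d + 4) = (d - 2)*(d + 2)*(d + 3)*(d - 2)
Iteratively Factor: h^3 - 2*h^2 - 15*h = (h - 5)*(h^2 + 3*h) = h*(h - 5)*(h + 3)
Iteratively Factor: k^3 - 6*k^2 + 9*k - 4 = (k - 4)*(k^2 - 2*k + 1) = (k - 4)*(k - 1)*(k - 1)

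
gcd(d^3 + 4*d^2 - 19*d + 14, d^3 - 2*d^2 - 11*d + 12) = d - 1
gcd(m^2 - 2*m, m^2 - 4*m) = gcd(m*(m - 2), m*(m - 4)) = m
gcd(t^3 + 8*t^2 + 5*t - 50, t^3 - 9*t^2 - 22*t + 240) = t + 5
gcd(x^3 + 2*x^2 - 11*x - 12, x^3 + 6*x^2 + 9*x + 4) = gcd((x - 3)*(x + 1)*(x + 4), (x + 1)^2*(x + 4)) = x^2 + 5*x + 4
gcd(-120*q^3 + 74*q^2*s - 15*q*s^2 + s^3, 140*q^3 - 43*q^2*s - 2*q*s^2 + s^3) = 20*q^2 - 9*q*s + s^2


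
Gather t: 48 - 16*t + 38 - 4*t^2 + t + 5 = -4*t^2 - 15*t + 91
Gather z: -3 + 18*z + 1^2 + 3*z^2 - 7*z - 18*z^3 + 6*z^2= -18*z^3 + 9*z^2 + 11*z - 2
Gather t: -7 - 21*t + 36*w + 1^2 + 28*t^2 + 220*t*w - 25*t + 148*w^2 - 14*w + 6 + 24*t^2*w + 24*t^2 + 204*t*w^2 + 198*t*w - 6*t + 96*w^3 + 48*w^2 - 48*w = t^2*(24*w + 52) + t*(204*w^2 + 418*w - 52) + 96*w^3 + 196*w^2 - 26*w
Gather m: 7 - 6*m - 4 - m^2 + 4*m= -m^2 - 2*m + 3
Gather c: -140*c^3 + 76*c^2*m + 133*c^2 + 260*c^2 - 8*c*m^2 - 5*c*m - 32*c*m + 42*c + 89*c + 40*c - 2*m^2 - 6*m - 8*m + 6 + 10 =-140*c^3 + c^2*(76*m + 393) + c*(-8*m^2 - 37*m + 171) - 2*m^2 - 14*m + 16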